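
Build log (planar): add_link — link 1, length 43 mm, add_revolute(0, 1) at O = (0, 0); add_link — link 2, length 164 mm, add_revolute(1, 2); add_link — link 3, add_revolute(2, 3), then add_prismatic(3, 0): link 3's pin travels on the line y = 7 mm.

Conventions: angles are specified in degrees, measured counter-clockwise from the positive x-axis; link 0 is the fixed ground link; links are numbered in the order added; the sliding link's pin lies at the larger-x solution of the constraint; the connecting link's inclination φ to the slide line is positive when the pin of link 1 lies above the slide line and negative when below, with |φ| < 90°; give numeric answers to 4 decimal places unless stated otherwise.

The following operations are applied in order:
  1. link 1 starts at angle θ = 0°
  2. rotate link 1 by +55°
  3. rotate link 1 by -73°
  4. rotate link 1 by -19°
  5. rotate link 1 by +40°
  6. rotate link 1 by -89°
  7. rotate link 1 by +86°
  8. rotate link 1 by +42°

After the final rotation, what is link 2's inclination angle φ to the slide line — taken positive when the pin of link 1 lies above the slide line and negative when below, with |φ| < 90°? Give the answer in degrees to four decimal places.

geometry: r = 43 mm, L = 164 mm, e = 7 mm; θ starts at 0°
rotate link 1 by +55°: θ ← 0° +55° = 55°
rotate link 1 by -73°: θ ← 55° -73° = -18°
rotate link 1 by -19°: θ ← -18° -19° = -37°
rotate link 1 by +40°: θ ← -37° +40° = 3°
rotate link 1 by -89°: θ ← 3° -89° = -86°
rotate link 1 by +86°: θ ← -86° +86° = 0°
rotate link 1 by +42°: θ ← 0° +42° = 42°
h = r sin θ − e = 28.772616 − 7 = 21.772616
sin φ = h / L = 21.772616 / 164 = 0.13275985
φ = arcsin(0.13275985) = 7.629103°

7.6291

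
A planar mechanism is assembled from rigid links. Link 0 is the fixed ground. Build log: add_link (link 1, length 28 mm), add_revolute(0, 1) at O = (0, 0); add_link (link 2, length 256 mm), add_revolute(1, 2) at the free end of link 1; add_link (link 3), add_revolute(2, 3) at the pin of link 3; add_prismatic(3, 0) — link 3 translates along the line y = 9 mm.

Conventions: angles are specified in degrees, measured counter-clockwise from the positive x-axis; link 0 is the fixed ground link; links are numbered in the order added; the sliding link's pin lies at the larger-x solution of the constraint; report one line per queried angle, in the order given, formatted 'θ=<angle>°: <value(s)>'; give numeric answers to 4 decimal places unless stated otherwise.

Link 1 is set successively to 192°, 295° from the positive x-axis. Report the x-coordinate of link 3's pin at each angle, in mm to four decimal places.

geometry: r = 28 mm, L = 256 mm, e = 9 mm
θ=192°: crank pin P = (r cos θ, r sin θ) = (-27.388133, -5.821527)
θ=192°: h = r sin θ − e = -5.821527 − 9 = -14.821527
θ=192°: x = r cos θ + √(L² − h²) = -27.388133 + 255.570582 = 228.182449
θ=295°: crank pin P = (r cos θ, r sin θ) = (11.833311, -25.376618)
θ=295°: h = r sin θ − e = -25.376618 − 9 = -34.376618
θ=295°: x = r cos θ + √(L² − h²) = 11.833311 + 253.681391 = 265.514702

θ=192°: 228.1824
θ=295°: 265.5147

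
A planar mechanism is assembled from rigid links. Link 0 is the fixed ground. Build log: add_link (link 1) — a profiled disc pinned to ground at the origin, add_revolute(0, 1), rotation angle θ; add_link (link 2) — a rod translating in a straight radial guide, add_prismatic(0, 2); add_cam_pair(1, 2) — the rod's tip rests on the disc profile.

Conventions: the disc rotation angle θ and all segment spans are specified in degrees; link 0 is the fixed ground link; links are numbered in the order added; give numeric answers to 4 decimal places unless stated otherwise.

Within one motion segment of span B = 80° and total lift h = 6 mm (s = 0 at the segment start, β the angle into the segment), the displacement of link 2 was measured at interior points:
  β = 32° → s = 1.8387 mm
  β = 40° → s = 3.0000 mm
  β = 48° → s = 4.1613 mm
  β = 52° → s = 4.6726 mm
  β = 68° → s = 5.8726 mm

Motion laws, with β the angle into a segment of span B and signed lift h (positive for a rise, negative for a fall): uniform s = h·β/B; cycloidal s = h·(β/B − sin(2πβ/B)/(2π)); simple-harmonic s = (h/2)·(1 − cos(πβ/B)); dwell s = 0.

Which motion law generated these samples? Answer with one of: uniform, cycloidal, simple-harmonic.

candidates at β/B = r: uniform s = h·r (linear in β); cycloidal s = h·(r − sin(2πr)/(2π)); simple-harmonic s = (h/2)(1 − cos(πr))
β=32°: printed 1.8387 | uniform 2.4000, cycloidal 1.8387, simple-harmonic 2.0729
β=40°: printed 3.0000 | uniform 3.0000, cycloidal 3.0000, simple-harmonic 3.0000
β=48°: printed 4.1613 | uniform 3.6000, cycloidal 4.1613, simple-harmonic 3.9271
β=52°: printed 4.6726 | uniform 3.9000, cycloidal 4.6726, simple-harmonic 4.3620
β=68°: printed 5.8726 | uniform 5.1000, cycloidal 5.8726, simple-harmonic 5.6730
only one law matches every sample → cycloidal

cycloidal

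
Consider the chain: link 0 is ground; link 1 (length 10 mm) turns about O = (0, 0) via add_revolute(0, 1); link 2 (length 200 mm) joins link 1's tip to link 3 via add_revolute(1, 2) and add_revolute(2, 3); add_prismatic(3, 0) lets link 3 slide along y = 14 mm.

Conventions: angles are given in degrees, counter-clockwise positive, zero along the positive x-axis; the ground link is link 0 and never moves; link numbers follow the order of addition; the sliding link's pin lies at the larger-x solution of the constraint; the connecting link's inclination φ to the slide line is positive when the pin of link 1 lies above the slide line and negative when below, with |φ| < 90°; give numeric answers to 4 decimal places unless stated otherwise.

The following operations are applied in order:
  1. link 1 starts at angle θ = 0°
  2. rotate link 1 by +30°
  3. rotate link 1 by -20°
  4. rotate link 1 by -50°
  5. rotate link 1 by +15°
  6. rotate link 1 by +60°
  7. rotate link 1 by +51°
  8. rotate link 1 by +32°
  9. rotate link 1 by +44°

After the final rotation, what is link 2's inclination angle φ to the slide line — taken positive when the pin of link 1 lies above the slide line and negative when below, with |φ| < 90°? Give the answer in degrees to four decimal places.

geometry: r = 10 mm, L = 200 mm, e = 14 mm; θ starts at 0°
rotate link 1 by +30°: θ ← 0° +30° = 30°
rotate link 1 by -20°: θ ← 30° -20° = 10°
rotate link 1 by -50°: θ ← 10° -50° = -40°
rotate link 1 by +15°: θ ← -40° +15° = -25°
rotate link 1 by +60°: θ ← -25° +60° = 35°
rotate link 1 by +51°: θ ← 35° +51° = 86°
rotate link 1 by +32°: θ ← 86° +32° = 118°
rotate link 1 by +44°: θ ← 118° +44° = 162°
h = r sin θ − e = 3.090170 − 14 = -10.909830
sin φ = h / L = -10.909830 / 200 = -0.05454915
φ = arcsin(-0.05454915) = -3.126988°

-3.1270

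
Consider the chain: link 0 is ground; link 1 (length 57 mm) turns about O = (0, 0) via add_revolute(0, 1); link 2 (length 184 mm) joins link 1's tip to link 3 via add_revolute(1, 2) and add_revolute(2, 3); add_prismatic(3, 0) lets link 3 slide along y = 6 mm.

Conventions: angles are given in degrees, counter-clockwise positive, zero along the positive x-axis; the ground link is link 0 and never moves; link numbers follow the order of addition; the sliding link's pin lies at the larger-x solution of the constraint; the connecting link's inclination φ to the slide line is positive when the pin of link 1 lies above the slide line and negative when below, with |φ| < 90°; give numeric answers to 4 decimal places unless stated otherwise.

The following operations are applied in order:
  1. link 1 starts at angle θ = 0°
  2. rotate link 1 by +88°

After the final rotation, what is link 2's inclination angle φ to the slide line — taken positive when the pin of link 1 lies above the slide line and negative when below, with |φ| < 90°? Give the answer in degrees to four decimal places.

geometry: r = 57 mm, L = 184 mm, e = 6 mm; θ starts at 0°
rotate link 1 by +88°: θ ← 0° +88° = 88°
h = r sin θ − e = 56.965277 − 6 = 50.965277
sin φ = h / L = 50.965277 / 184 = 0.27698520
φ = arcsin(0.27698520) = 16.080354°

16.0804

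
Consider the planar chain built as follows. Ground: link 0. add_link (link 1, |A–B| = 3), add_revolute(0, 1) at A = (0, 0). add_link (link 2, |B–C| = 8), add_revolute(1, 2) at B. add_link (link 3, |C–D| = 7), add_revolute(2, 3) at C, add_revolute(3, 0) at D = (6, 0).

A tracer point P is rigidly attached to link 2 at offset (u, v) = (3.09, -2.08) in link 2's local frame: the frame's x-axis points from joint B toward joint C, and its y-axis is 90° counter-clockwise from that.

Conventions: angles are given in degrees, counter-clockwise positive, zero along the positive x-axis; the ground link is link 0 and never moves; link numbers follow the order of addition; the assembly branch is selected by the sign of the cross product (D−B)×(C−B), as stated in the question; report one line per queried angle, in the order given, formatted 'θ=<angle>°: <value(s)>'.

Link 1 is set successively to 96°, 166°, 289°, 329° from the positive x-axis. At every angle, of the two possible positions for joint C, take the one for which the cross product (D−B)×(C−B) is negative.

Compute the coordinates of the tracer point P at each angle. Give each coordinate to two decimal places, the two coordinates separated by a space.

A=(0,0), D=(6.00,0)
θ=96°: B = A + 3.00·(cos96°, sin96°) = (-0.3136, 2.9836)
θ=96°: |BD| = 6.9831
θ=96°: circle(B,8.00) ∩ circle(D,7.00): a=4.5656, h=6.5693
θ=96°:   candidates: C₊=(6.6211,6.9724) cross=45.874; C₋=(1.0075,-4.9066) cross=-45.874
θ=96°:   branch - wants cross < 0 → take C=(1.0075,-4.9066) (cross=-45.874)
θ=96°: ex = (C−B)/|BC| = (0.1651,-0.9863); ey = (0.9863,0.1651)
θ=96°: P = B + 3.09·ex + -2.08·ey = (-1.8548,-0.4075)
θ=166°: B = A + 3.00·(cos166°, sin166°) = (-2.9109, 0.7258)
θ=166°: |BD| = 8.9404
θ=166°: circle(B,8.00) ∩ circle(D,7.00): a=5.3091, h=5.9844
θ=166°:   candidates: C₊=(2.8665,6.2595) cross=53.503; C₋=(1.8949,-5.6699) cross=-53.503
θ=166°:   branch - wants cross < 0 → take C=(1.8949,-5.6699) (cross=-53.503)
θ=166°: ex = (C−B)/|BC| = (0.6007,-0.7995); ey = (0.7995,0.6007)
θ=166°: P = B + 3.09·ex + -2.08·ey = (-2.7175,-2.9941)
θ=289°: B = A + 3.00·(cos289°, sin289°) = (0.9767, -2.8366)
θ=289°: |BD| = 5.7688
θ=289°: circle(B,8.00) ∩ circle(D,7.00): a=4.1845, h=6.8183
θ=289°:   candidates: C₊=(1.2678,5.1581) cross=39.334; C₋=(7.9730,-6.7162) cross=-39.334
θ=289°:   branch - wants cross < 0 → take C=(7.9730,-6.7162) (cross=-39.334)
θ=289°: ex = (C−B)/|BC| = (0.8745,-0.4850); ey = (0.4850,0.8745)
θ=289°: P = B + 3.09·ex + -2.08·ey = (2.6703,-6.1541)
θ=329°: B = A + 3.00·(cos329°, sin329°) = (2.5715, -1.5451)
θ=329°: |BD| = 3.7606
θ=329°: circle(B,8.00) ∩ circle(D,7.00): a=3.8747, h=6.9991
θ=329°:   candidates: C₊=(3.2283,6.4279) cross=26.321; C₋=(8.9797,-6.3341) cross=-26.321
θ=329°:   branch - wants cross < 0 → take C=(8.9797,-6.3341) (cross=-26.321)
θ=329°: ex = (C−B)/|BC| = (0.8010,-0.5986); ey = (0.5986,0.8010)
θ=329°: P = B + 3.09·ex + -2.08·ey = (3.8015,-5.0610)

θ=96°: -1.85 -0.41
θ=166°: -2.72 -2.99
θ=289°: 2.67 -6.15
θ=329°: 3.80 -5.06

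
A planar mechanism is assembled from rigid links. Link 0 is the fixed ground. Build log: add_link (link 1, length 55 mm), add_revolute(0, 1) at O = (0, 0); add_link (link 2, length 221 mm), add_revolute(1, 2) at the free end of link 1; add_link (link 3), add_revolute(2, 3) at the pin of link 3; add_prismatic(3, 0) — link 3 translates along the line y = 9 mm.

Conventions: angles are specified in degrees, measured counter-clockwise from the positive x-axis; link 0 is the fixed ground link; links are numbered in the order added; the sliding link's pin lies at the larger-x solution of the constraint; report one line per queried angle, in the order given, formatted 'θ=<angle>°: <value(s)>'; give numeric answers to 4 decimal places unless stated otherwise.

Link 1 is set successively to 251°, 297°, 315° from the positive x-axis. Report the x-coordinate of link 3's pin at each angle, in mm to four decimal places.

geometry: r = 55 mm, L = 221 mm, e = 9 mm
θ=251°: crank pin P = (r cos θ, r sin θ) = (-17.906248, -52.003522)
θ=251°: h = r sin θ − e = -52.003522 − 9 = -61.003522
θ=251°: x = r cos θ + √(L² − h²) = -17.906248 + 212.413677 = 194.507429
θ=297°: crank pin P = (r cos θ, r sin θ) = (24.969477, -49.005359)
θ=297°: h = r sin θ − e = -49.005359 − 9 = -58.005359
θ=297°: x = r cos θ + √(L² − h²) = 24.969477 + 213.251913 = 238.221390
θ=315°: crank pin P = (r cos θ, r sin θ) = (38.890873, -38.890873)
θ=315°: h = r sin θ − e = -38.890873 − 9 = -47.890873
θ=315°: x = r cos θ + √(L² − h²) = 38.890873 + 215.748614 = 254.639487

θ=251°: 194.5074
θ=297°: 238.2214
θ=315°: 254.6395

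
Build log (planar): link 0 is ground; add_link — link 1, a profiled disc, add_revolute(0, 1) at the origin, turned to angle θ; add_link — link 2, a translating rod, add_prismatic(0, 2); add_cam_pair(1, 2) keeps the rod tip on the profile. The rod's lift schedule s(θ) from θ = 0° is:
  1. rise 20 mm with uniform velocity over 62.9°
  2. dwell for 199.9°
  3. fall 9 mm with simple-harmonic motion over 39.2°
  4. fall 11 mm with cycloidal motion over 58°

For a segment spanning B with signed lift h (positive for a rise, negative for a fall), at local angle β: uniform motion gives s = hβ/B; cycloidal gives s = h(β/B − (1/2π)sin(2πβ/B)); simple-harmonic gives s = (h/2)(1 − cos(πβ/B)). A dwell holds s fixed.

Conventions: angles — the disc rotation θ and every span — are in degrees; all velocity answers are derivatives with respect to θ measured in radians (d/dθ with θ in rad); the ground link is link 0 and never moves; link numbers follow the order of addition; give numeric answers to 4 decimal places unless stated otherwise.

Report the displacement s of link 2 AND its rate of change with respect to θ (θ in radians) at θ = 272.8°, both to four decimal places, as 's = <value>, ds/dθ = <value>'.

seg 1 [0°–62.9°] uniform, h=20: full span → s += 20 → s = 20.0000
seg 2 [62.9°–262.8°] dwell: s stays 20.0000
seg 3 [262.8°–302°] simple-harmonic, h=-9: θ=272.8° here. β=10, B=39.2. -9/2·(1 − cos(π·0.2551)) = -1.3694 → s = 18.6306
velocity in seg [262.8°–302°] (simple-harmonic), θ in radians: β = 10° = 0.1745 rad, B = 39.2° = 0.6842 rad; ds/dθ = (πh/(2B)) sin(πβ/B) = (π·(-9)/(2·0.6842)) sin(π·0.2551) = -14.843443 mm/rad

s = 18.6306, ds/dθ = -14.8434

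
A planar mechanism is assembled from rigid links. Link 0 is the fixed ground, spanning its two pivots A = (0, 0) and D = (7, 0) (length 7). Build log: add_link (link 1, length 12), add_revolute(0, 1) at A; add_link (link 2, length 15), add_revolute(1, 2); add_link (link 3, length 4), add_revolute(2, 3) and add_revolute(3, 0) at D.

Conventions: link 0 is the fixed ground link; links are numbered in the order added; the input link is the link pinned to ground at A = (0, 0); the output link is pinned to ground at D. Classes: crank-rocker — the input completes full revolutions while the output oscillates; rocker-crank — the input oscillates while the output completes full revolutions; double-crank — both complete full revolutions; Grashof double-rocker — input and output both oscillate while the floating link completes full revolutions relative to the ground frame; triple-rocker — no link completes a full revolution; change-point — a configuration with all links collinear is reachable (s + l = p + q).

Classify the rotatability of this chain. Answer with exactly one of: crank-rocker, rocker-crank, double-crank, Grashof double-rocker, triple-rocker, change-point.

lengths: ground=7, input=12, coupler=15, output=4
sorted: s=4 (shortest), l=15 (longest), p+q=19
s + l = 19 vs p + q = 19
s + l = p + q → change-point (collinear configuration reachable)

change-point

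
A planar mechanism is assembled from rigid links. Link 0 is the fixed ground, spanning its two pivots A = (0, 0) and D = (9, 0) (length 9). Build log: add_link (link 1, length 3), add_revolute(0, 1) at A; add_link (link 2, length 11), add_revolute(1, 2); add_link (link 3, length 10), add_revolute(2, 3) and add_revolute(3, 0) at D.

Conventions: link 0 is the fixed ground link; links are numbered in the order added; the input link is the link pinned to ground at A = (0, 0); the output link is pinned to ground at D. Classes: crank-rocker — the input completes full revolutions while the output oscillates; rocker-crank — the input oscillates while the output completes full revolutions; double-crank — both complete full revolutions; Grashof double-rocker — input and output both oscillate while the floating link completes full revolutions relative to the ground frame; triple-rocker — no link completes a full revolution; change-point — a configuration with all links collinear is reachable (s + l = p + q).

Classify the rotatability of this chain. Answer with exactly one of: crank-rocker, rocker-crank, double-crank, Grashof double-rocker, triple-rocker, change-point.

lengths: ground=9, input=3, coupler=11, output=10
sorted: s=3 (shortest), l=11 (longest), p+q=19
s + l = 14 vs p + q = 19
s + l < p + q (Grashof) with shortest = input link → crank-rocker

crank-rocker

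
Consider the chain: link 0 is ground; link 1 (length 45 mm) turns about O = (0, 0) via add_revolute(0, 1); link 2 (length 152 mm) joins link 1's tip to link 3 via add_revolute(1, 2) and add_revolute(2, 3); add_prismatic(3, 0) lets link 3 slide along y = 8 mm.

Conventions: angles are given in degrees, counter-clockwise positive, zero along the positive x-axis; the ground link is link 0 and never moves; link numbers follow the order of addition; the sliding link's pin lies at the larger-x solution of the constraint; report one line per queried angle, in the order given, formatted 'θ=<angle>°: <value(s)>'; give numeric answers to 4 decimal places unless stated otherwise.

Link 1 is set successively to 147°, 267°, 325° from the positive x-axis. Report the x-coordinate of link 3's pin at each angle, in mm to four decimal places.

geometry: r = 45 mm, L = 152 mm, e = 8 mm
θ=147°: crank pin P = (r cos θ, r sin θ) = (-37.740176, 24.508757)
θ=147°: h = r sin θ − e = 24.508757 − 8 = 16.508757
θ=147°: x = r cos θ + √(L² − h²) = -37.740176 + 151.100830 = 113.360655
θ=267°: crank pin P = (r cos θ, r sin θ) = (-2.355118, -44.938329)
θ=267°: h = r sin θ − e = -44.938329 − 8 = -52.938329
θ=267°: x = r cos θ + √(L² − h²) = -2.355118 + 142.483449 = 140.128331
θ=325°: crank pin P = (r cos θ, r sin θ) = (36.861842, -25.810940)
θ=325°: h = r sin θ − e = -25.810940 − 8 = -33.810940
θ=325°: x = r cos θ + √(L² − h²) = 36.861842 + 148.191836 = 185.053678

θ=147°: 113.3607
θ=267°: 140.1283
θ=325°: 185.0537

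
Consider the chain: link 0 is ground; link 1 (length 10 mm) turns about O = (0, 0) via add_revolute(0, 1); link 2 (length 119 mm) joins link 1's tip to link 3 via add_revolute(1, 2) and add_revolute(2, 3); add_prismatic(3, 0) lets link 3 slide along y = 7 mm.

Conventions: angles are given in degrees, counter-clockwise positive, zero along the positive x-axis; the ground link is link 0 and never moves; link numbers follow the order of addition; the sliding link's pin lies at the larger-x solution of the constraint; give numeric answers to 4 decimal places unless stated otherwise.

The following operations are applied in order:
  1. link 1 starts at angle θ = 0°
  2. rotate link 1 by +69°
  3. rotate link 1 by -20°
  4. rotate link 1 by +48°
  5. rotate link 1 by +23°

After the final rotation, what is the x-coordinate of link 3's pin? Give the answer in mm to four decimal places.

geometry: r = 10 mm, L = 119 mm, e = 7 mm; θ starts at 0°
rotate link 1 by +69°: θ ← 0° +69° = 69°
rotate link 1 by -20°: θ ← 69° -20° = 49°
rotate link 1 by +48°: θ ← 49° +48° = 97°
rotate link 1 by +23°: θ ← 97° +23° = 120°
crank pin P = (r cos θ, r sin θ) = (-5.000000, 8.660254)
h = r sin θ − e = 8.660254 − 7 = 1.660254
x = r cos θ + √(L² − h²) = -5.000000 + 118.988418 = 113.988418

113.9884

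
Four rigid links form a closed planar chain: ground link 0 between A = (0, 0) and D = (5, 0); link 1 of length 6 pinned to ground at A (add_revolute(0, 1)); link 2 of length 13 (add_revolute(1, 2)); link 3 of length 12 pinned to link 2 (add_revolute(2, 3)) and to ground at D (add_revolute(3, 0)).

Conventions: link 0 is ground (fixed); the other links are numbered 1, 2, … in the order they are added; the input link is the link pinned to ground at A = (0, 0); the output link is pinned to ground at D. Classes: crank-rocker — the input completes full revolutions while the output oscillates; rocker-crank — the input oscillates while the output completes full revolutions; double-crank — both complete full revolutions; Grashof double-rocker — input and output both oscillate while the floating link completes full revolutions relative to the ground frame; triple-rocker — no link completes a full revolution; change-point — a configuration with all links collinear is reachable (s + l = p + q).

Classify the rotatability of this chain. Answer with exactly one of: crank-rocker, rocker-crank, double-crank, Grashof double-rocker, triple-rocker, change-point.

lengths: ground=5, input=6, coupler=13, output=12
sorted: s=5 (shortest), l=13 (longest), p+q=18
s + l = 18 vs p + q = 18
s + l = p + q → change-point (collinear configuration reachable)

change-point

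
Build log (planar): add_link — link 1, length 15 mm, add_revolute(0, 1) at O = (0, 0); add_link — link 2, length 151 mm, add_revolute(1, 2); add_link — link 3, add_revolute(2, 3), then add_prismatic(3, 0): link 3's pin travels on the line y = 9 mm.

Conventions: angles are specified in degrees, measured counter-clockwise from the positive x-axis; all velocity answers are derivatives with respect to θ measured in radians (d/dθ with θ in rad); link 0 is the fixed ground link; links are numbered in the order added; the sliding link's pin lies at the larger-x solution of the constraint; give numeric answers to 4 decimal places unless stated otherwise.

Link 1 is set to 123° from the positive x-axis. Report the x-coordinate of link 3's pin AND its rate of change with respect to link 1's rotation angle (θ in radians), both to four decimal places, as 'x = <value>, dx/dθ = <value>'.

geometry: r = 15 mm, L = 151 mm, e = 9 mm
crank pin P = (r cos θ, r sin θ) = (-8.169586, 12.580059)
h = r sin θ − e = 12.580059 − 9 = 3.580059
x = r cos θ + √(L² − h²) = -8.169586 + 150.957554 = 142.787969
dx/dθ = −r sin θ − h·r cos θ/√(L² − h²) (θ in radians; h = 3.580059) = -12.386311

x = 142.7880, dx/dθ = -12.3863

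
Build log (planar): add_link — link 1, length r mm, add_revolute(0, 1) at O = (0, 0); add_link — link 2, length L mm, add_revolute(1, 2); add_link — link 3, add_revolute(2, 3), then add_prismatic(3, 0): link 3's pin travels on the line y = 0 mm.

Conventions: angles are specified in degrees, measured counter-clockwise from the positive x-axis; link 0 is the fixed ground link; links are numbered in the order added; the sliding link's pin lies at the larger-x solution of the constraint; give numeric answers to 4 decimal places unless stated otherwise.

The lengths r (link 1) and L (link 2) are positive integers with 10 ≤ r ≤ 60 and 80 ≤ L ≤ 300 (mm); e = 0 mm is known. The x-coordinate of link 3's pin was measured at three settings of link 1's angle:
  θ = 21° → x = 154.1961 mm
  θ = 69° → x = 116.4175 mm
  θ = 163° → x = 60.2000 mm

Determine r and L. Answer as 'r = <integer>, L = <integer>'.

constraint per measurement: (x − r cos θ)² + (r sin θ − e)² = L²
subtracting the θ₁ and θ₂ equations cancels the r² and L² terms:
r = (x₁² − x₂²) / (2[(x₁cos θ₁ + e sin θ₁) − (x₂cos θ₂ + e sin θ₂)]) = 49.9999 → r = 50
L² = (x₁ − r cos θ₁)² + (r sin θ₁ − e)² = 11880.9912 → L = 109.0000 → L = 109
check at θ₃=163°: x = 60.2000 (printed 60.2000) ✓

r = 50, L = 109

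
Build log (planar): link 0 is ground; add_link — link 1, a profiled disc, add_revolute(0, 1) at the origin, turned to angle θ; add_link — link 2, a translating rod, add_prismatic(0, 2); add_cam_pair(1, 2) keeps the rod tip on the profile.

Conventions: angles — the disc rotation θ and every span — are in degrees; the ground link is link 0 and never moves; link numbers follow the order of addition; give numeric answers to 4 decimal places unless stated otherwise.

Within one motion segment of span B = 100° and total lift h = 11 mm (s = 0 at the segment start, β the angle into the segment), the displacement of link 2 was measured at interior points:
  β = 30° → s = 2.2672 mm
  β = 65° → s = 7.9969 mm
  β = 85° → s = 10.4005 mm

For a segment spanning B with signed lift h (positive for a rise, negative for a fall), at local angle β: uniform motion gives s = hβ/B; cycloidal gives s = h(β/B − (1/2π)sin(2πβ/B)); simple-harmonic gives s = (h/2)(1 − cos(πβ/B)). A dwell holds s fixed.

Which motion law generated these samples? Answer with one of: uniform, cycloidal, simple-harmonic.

candidates at β/B = r: uniform s = h·r (linear in β); cycloidal s = h·(r − sin(2πr)/(2π)); simple-harmonic s = (h/2)(1 − cos(πr))
β=30°: printed 2.2672 | uniform 3.3000, cycloidal 1.6350, simple-harmonic 2.2672
β=65°: printed 7.9969 | uniform 7.1500, cycloidal 8.5663, simple-harmonic 7.9969
β=85°: printed 10.4005 | uniform 9.3500, cycloidal 10.7663, simple-harmonic 10.4005
only one law matches every sample → simple-harmonic

simple-harmonic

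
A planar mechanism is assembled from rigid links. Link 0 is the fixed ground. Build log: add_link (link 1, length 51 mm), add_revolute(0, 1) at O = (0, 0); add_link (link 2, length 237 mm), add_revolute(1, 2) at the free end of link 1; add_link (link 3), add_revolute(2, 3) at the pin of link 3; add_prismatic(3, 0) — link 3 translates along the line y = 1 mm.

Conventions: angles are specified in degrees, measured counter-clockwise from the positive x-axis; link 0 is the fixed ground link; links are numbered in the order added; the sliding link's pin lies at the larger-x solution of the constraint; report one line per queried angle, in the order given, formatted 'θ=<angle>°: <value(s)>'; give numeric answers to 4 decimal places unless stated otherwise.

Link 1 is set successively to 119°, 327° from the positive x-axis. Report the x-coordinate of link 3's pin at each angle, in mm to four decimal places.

geometry: r = 51 mm, L = 237 mm, e = 1 mm
θ=119°: crank pin P = (r cos θ, r sin θ) = (-24.725291, 44.605605)
θ=119°: h = r sin θ − e = 44.605605 − 1 = 43.605605
θ=119°: x = r cos θ + √(L² − h²) = -24.725291 + 232.953968 = 208.228677
θ=327°: crank pin P = (r cos θ, r sin θ) = (42.772199, -27.776591)
θ=327°: h = r sin θ − e = -27.776591 − 1 = -28.776591
θ=327°: x = r cos θ + √(L² − h²) = 42.772199 + 235.246483 = 278.018682

θ=119°: 208.2287
θ=327°: 278.0187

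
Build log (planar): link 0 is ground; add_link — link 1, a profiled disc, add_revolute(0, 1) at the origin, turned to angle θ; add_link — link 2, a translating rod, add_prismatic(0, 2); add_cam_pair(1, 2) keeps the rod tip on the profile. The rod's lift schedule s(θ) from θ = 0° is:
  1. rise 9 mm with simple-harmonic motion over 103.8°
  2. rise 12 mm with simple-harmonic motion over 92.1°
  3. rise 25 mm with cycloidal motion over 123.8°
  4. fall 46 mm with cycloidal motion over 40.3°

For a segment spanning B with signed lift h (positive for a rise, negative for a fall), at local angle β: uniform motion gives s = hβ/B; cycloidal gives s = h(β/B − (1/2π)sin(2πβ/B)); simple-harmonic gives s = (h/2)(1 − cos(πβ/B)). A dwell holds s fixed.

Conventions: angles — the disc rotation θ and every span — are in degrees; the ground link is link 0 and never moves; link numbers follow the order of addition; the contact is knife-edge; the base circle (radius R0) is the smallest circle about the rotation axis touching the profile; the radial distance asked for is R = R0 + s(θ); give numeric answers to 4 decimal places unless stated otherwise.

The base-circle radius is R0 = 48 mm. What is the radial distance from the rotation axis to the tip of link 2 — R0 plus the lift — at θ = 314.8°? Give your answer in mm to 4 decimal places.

seg 1 [0°–103.8°] simple-harmonic, h=9: full span → s += 9 → s = 9.0000
seg 2 [103.8°–195.9°] simple-harmonic, h=12: full span → s += 12 → s = 21.0000
seg 3 [195.9°–319.7°] cycloidal, h=25: θ=314.8° here. β=118.9, B=123.8. 25·(0.9604 − sin(2π·0.9604)/(2π)) = 24.9898 → s = 45.9898
R = R0 + s = 48 + 45.9898 = 93.9898

93.9898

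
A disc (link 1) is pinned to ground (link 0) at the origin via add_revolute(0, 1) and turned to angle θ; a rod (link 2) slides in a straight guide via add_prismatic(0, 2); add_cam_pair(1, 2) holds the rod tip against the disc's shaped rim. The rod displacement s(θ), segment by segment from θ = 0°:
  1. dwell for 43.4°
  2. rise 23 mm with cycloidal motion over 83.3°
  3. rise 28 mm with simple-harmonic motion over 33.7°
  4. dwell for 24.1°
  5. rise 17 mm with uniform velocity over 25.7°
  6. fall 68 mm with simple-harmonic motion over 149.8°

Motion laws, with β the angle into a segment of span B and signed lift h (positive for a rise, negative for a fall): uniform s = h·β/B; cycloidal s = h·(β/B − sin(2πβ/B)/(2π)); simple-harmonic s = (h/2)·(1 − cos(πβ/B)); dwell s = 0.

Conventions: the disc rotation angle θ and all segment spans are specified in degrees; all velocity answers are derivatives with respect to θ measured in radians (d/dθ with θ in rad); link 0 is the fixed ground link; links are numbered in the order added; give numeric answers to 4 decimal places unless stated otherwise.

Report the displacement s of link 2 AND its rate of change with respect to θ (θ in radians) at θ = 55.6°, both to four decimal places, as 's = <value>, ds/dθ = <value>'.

segment 1 (0° to 43.4°, dwell): s unchanged at 0.0000
θ = 55.6° falls in segment 2 (43.4° to 126.7°, cycloidal, h = 23): β = 55.6 − 43.4 = 12.2°, B = 83.3°; Δs = 23·(0.1465 − sin(2π·0.1465)/(2π)) = 0.4557; s = 0.0000 + 0.4557 = 0.4557
velocity in seg [43.4°–126.7°] (cycloidal), θ in radians: β = 12.2° = 0.2129 rad, B = 83.3° = 1.4539 rad; ds/dθ = (h/B)(1 − cos(2πβ/B)) = (23/1.4539)(1 − cos(2π·0.1465)) = 6.238761 mm/rad

s = 0.4557, ds/dθ = 6.2388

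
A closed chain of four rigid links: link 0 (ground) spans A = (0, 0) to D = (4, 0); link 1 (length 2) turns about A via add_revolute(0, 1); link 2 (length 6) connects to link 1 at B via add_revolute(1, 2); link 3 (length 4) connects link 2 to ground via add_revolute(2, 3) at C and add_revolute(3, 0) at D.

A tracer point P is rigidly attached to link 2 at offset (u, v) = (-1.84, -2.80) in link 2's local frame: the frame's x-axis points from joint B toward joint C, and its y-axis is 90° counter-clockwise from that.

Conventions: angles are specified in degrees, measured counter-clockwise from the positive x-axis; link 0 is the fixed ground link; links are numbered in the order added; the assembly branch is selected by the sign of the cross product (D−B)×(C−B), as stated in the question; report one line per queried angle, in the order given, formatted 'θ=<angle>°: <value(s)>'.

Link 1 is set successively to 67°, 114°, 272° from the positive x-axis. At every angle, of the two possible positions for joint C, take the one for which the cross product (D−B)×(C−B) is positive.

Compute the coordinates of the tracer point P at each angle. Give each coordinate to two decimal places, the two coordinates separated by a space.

A=(0,0), D=(4.00,0)
θ=67°: B = A + 2.00·(cos67°, sin67°) = (0.7815, 1.8410)
θ=67°: |BD| = 3.7079
θ=67°: circle(B,6.00) ∩ circle(D,4.00): a=4.5509, h=3.9102
θ=67°:   candidates: C₊=(6.6732,2.9755) cross=14.498; C₋=(2.7903,-3.8127) cross=-14.498
θ=67°:   branch + wants cross > 0 → take C=(6.6732,2.9755) (cross=14.498)
θ=67°: ex = (C−B)/|BC| = (0.9820,0.1891); ey = (-0.1891,0.9820)
θ=67°: P = B + -1.84·ex + -2.80·ey = (-0.4959,-1.2564)
θ=114°: B = A + 2.00·(cos114°, sin114°) = (-0.8135, 1.8271)
θ=114°: |BD| = 5.1486
θ=114°: circle(B,6.00) ∩ circle(D,4.00): a=4.5166, h=3.9498
θ=114°:   candidates: C₊=(4.8108,3.9170) cross=20.336; C₋=(2.0075,-3.4684) cross=-20.336
θ=114°:   branch + wants cross > 0 → take C=(4.8108,3.9170) (cross=20.336)
θ=114°: ex = (C−B)/|BC| = (0.9374,0.3483); ey = (-0.3483,0.9374)
θ=114°: P = B + -1.84·ex + -2.80·ey = (-1.5630,-1.4385)
θ=272°: B = A + 2.00·(cos272°, sin272°) = (0.0698, -1.9988)
θ=272°: |BD| = 4.4093
θ=272°: circle(B,6.00) ∩ circle(D,4.00): a=4.4726, h=3.9995
θ=272°:   candidates: C₊=(2.2434,3.5937) cross=17.635; C₋=(5.8695,-3.5363) cross=-17.635
θ=272°:   branch + wants cross > 0 → take C=(2.2434,3.5937) (cross=17.635)
θ=272°: ex = (C−B)/|BC| = (0.3623,0.9321); ey = (-0.9321,0.3623)
θ=272°: P = B + -1.84·ex + -2.80·ey = (2.0130,-4.7281)

θ=67°: -0.50 -1.26
θ=114°: -1.56 -1.44
θ=272°: 2.01 -4.73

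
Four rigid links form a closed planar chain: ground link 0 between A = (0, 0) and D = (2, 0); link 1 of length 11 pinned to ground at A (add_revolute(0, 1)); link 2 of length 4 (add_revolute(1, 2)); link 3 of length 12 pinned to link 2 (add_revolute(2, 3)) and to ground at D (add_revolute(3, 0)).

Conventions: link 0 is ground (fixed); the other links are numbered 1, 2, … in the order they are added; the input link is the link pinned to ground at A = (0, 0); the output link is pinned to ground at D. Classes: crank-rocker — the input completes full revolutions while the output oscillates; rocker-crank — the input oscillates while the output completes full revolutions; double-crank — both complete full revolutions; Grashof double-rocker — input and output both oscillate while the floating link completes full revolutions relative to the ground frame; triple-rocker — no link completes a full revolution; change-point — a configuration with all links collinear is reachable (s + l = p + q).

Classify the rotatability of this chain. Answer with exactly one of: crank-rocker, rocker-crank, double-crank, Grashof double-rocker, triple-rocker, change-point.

lengths: ground=2, input=11, coupler=4, output=12
sorted: s=2 (shortest), l=12 (longest), p+q=15
s + l = 14 vs p + q = 15
s + l < p + q (Grashof) with shortest = ground link → double-crank

double-crank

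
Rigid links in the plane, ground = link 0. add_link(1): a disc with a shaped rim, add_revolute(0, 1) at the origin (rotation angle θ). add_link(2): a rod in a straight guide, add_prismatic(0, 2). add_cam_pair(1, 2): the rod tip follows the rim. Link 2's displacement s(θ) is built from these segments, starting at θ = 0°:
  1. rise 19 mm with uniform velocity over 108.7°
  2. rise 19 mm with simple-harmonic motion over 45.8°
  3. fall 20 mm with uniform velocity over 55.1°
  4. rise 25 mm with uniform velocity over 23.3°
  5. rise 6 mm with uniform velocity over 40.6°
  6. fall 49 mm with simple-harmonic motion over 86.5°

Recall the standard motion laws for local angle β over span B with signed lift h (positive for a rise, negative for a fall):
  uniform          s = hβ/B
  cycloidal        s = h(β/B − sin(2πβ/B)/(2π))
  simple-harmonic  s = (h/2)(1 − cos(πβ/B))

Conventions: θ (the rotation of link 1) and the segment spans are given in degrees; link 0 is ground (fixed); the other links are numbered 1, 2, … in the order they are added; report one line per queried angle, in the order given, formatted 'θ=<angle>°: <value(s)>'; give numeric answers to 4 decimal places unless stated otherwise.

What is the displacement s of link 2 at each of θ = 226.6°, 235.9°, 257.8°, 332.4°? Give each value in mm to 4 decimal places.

segment 1 (0° to 108.7°, uniform, h = 19) is passed completely: s = 0.0000 + (19) = 19.0000
segment 2 (108.7° to 154.5°, simple-harmonic, h = 19) is passed completely: s = 19.0000 + (19) = 38.0000
segment 3 (154.5° to 209.6°, uniform, h = -20) is passed completely: s = 38.0000 + (-20) = 18.0000
θ = 226.6° falls in segment 4 (209.6° to 232.9°, uniform, h = 25): β = 226.6 − 209.6 = 17°, B = 23.3°; Δs = 25·17/23.3 = 18.2403; s = 18.0000 + 18.2403 = 36.2403
segment 4 (209.6° to 232.9°, uniform, h = 25) is passed completely: s = 18.0000 + (25) = 43.0000
θ = 235.9° falls in segment 5 (232.9° to 273.5°, uniform, h = 6): β = 235.9 − 232.9 = 3°, B = 40.6°; Δs = 6·3/40.6 = 0.4433; s = 43.0000 + 0.4433 = 43.4433
θ = 257.8° falls in segment 5 (232.9° to 273.5°, uniform, h = 6): β = 257.8 − 232.9 = 24.9°, B = 40.6°; Δs = 6·24.9/40.6 = 3.6798; s = 43.0000 + 3.6798 = 46.6798
segment 5 (232.9° to 273.5°, uniform, h = 6) is passed completely: s = 43.0000 + (6) = 49.0000
θ = 332.4° falls in segment 6 (273.5° to 360°, simple-harmonic, h = -49): β = 332.4 − 273.5 = 58.9°, B = 86.5°; Δs = -49/2·(1 − cos(π·0.6809)) = -37.6878; s = 49.0000 − 37.6878 = 11.3122

θ=226.6°: 36.2403
θ=235.9°: 43.4433
θ=257.8°: 46.6798
θ=332.4°: 11.3122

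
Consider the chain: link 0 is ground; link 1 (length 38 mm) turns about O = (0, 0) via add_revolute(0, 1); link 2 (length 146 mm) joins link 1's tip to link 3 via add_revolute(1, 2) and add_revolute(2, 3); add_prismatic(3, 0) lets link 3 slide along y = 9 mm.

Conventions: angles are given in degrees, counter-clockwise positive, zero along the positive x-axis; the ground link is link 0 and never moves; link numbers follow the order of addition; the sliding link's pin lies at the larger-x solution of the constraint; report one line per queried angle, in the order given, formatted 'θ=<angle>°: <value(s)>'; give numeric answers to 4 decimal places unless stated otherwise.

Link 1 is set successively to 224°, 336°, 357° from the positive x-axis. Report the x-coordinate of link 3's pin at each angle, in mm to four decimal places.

geometry: r = 38 mm, L = 146 mm, e = 9 mm
θ=224°: crank pin P = (r cos θ, r sin θ) = (-27.334912, -26.397018)
θ=224°: h = r sin θ − e = -26.397018 − 9 = -35.397018
θ=224°: x = r cos θ + √(L² − h²) = -27.334912 + 141.644100 = 114.309188
θ=336°: crank pin P = (r cos θ, r sin θ) = (34.714727, -15.455992)
θ=336°: h = r sin θ − e = -15.455992 − 9 = -24.455992
θ=336°: x = r cos θ + √(L² − h²) = 34.714727 + 143.937154 = 178.651882
θ=357°: crank pin P = (r cos θ, r sin θ) = (37.947922, -1.988766)
θ=357°: h = r sin θ − e = -1.988766 − 9 = -10.988766
θ=357°: x = r cos θ + √(L² − h²) = 37.947922 + 145.585875 = 183.533797

θ=224°: 114.3092
θ=336°: 178.6519
θ=357°: 183.5338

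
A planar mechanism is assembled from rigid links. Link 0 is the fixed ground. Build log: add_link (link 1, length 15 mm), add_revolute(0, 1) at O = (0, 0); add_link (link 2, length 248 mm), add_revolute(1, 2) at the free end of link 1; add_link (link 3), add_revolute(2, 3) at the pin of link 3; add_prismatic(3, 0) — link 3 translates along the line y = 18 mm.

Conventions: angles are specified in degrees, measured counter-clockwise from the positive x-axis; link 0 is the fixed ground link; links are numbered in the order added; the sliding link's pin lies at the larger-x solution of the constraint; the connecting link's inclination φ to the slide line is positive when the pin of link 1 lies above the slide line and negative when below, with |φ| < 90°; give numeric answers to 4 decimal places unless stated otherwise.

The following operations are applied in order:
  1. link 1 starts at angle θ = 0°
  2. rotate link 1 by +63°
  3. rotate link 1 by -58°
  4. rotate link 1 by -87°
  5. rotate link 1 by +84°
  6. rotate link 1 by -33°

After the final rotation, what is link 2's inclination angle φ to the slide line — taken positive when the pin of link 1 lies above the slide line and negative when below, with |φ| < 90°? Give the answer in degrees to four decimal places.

geometry: r = 15 mm, L = 248 mm, e = 18 mm; θ starts at 0°
rotate link 1 by +63°: θ ← 0° +63° = 63°
rotate link 1 by -58°: θ ← 63° -58° = 5°
rotate link 1 by -87°: θ ← 5° -87° = -82°
rotate link 1 by +84°: θ ← -82° +84° = 2°
rotate link 1 by -33°: θ ← 2° -33° = -31°
h = r sin θ − e = -7.725571 − 18 = -25.725571
sin φ = h / L = -25.725571 / 248 = -0.10373214
φ = arcsin(-0.10373214) = -5.954125°

-5.9541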